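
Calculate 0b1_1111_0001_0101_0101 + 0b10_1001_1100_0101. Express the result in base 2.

0b100001101100011010

Add column by column in base 2, right to left:
  1+1 = 0 carry 1
  0+0+1 = 1
  1+1 = 0 carry 1
  0+0+1 = 1
  1+0 = 1
  0+0 = 0
  1+1 = 0 carry 1
  0+1+1 = 0 carry 1
  1+1+1 = 1 carry 1
  0+0+1 = 1
  0+0 = 0
  0+1 = 1
  1+0 = 1
  1+1 = 0 carry 1
  1+0+1 = 0 carry 1
  1+0+1 = 0 carry 1
  1+0+1 = 0 carry 1
  final carry 1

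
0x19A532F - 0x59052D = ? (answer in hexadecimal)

0x1414E02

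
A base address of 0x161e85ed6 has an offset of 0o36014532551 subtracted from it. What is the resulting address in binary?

0x161e85ed6 = 0b101100001111010000101111011010110 in binary.
0o36014532551 = 0b11110000001100101011010101101001 in binary.
Subtract column by column in base 2:
  0-1 → 1 (borrow)
  1-0-1 → 0
  1-0 → 1
  0-1 → 1 (borrow)
  1-0-1 → 0
  0-1 → 1 (borrow)
  1-1-1 → 1 (borrow)
  1-0-1 → 0
  0-1 → 1 (borrow)
  1-0-1 → 0
  1-1 → 0
  1-0 → 1
  1-1 → 0
  0-1 → 1 (borrow)
  1-0-1 → 0
  0-1 → 1 (borrow)
  0-0-1 → 1 (borrow)
  0-1-1 → 0 (borrow)
  0-0-1 → 1 (borrow)
  1-0-1 → 0
  0-1 → 1 (borrow)
  1-1-1 → 1 (borrow)
  1-0-1 → 0
  1-0 → 1
  1-0 → 1
  0-0 → 0
  0-0 → 0
  0-0 → 0
  0-1 → 1 (borrow)
  1-1-1 → 1 (borrow)
  1-1-1 → 1 (borrow)
  0-1-1 → 0 (borrow)
  1-0-1 → 0

0b1110001101101011010100101101101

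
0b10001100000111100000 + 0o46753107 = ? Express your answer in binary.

0b101001001001100000100111

0o46753107 = 0b100110111101011001000111 in binary.
Add column by column in base 2, right to left:
  0+1 = 1
  0+1 = 1
  0+1 = 1
  0+0 = 0
  0+0 = 0
  1+0 = 1
  1+1 = 0 carry 1
  1+0+1 = 0 carry 1
  1+0+1 = 0 carry 1
  0+1+1 = 0 carry 1
  0+1+1 = 0 carry 1
  0+0+1 = 1
  0+1 = 1
  0+0 = 0
  1+1 = 0 carry 1
  1+1+1 = 1 carry 1
  0+1+1 = 0 carry 1
  0+1+1 = 0 carry 1
  0+0+1 = 1
  1+1 = 0 carry 1
  0+1+1 = 0 carry 1
  0+0+1 = 1
  0+0 = 0
  0+1 = 1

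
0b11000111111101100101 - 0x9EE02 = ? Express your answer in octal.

0b11000111111101100101 = 0o3077545 in octal.
0x9EE02 = 0o2367002 in octal.
Subtract column by column in base 8:
  5-2 → 3
  4-0 → 4
  5-0 → 5
  7-7 → 0
  7-6 → 1
  0-3 → 5 (borrow)
  3-2-1 → 0

0o510543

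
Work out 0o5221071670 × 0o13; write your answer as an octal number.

0o72074174350

Multiply each base-8 digit by 11, carrying:
  0×11 = 0 → write 0
  7×11 = 77 → write 5 carry 9
  6×11+9 = 75 → write 3 carry 9
  1×11+9 = 20 → write 4 carry 2
  7×11+2 = 79 → write 7 carry 9
  0×11+9 = 9 → write 1 carry 1
  1×11+1 = 12 → write 4 carry 1
  2×11+1 = 23 → write 7 carry 2
  2×11+2 = 24 → write 0 carry 3
  5×11+3 = 58 → write 2 carry 7
  remaining carry: 7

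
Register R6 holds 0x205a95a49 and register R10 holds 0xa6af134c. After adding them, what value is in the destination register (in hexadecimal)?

Add column by column in base 16, right to left:
  9+c = 5 carry 1
  4+4+1 = 9
  a+3 = d
  5+1 = 6
  9+f = 8 carry 1
  a+a+1 = 5 carry 1
  5+6+1 = c
  0+a = a
  2+0 = 2

0x2ac586d95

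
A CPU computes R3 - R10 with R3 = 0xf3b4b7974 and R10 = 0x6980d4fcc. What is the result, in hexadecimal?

Subtract column by column in base 16:
  4-c → 8 (borrow)
  7-c-1 → a (borrow)
  9-f-1 → 9 (borrow)
  7-4-1 → 2
  b-d → e (borrow)
  4-0-1 → 3
  b-8 → 3
  3-9 → a (borrow)
  f-6-1 → 8

0x8a33e29a8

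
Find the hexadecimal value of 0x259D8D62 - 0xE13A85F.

0x1789E503

Subtract column by column in base 16:
  2-F → 3 (borrow)
  6-5-1 → 0
  D-8 → 5
  8-A → E (borrow)
  D-3-1 → 9
  9-1 → 8
  5-E → 7 (borrow)
  2-0-1 → 1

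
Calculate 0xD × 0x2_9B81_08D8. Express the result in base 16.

0x21E58D72F8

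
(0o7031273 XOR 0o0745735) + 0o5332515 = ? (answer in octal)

First 0o7031273 XOR 0o0745735 = 0o7774546.
Add column by column in base 8, right to left:
  6+5 = 3 carry 1
  4+1+1 = 6
  5+5 = 2 carry 1
  4+2+1 = 7
  7+3 = 2 carry 1
  7+3+1 = 3 carry 1
  7+5+1 = 5 carry 1
  final carry 1

0o15327263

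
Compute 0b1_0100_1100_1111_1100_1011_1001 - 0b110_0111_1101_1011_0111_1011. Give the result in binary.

0b111001010010000100111110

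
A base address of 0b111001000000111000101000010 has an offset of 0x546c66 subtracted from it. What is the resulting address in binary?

0b110110011000000010011011100

0x546c66 = 0b10101000110110001100110 in binary.
Subtract column by column in base 2:
  0-0 → 0
  1-1 → 0
  0-1 → 1 (borrow)
  0-0-1 → 1 (borrow)
  0-0-1 → 1 (borrow)
  0-1-1 → 0 (borrow)
  1-1-1 → 1 (borrow)
  0-0-1 → 1 (borrow)
  1-0-1 → 0
  0-0 → 0
  0-1 → 1 (borrow)
  0-1-1 → 0 (borrow)
  1-0-1 → 0
  1-1 → 0
  1-1 → 0
  0-0 → 0
  0-0 → 0
  0-0 → 0
  0-1 → 1 (borrow)
  0-0-1 → 1 (borrow)
  0-1-1 → 0 (borrow)
  1-0-1 → 0
  0-1 → 1 (borrow)
  0-0-1 → 1 (borrow)
  1-0-1 → 0
  1-0 → 1
  1-0 → 1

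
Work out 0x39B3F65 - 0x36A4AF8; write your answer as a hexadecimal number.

Subtract column by column in base 16:
  5-8 → D (borrow)
  6-F-1 → 6 (borrow)
  F-A-1 → 4
  3-4 → F (borrow)
  B-A-1 → 0
  9-6 → 3
  3-3 → 0

0x30F46D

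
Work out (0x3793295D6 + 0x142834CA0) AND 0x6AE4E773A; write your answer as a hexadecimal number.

0x4AA046232

Add column by column in base 16, right to left:
  6+0 = 6
  D+A = 7 carry 1
  5+C+1 = 2 carry 1
  9+4+1 = E
  2+3 = 5
  3+8 = B
  9+2 = B
  7+4 = B
  3+1 = 4
Sum = 0x4BBB5E276; now AND with 0x6AE4E773A:
  4&6=4, B&A=A, B&E=A, B&4=0, 5&E=4, E&7=6, 2&7=2, 7&3=3, 6&A=2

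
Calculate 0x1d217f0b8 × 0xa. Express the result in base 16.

Multiply each base-16 digit by 10, carrying:
  8×10 = 80 → write 0 carry 5
  b×10+5 = 115 → write 3 carry 7
  0×10+7 = 7 → write 7
  f×10 = 150 → write 6 carry 9
  7×10+9 = 79 → write f carry 4
  1×10+4 = 14 → write e
  2×10 = 20 → write 4 carry 1
  d×10+1 = 131 → write 3 carry 8
  1×10+8 = 18 → write 2 carry 1
  remaining carry: 1

0x1234ef6730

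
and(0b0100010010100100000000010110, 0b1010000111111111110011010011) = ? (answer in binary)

AND bit by bit (1 only where both bits are 1):
  0100010010100100000000010110
& 1010000111111111110011010011
= 0000000010100100000000010010

0b0000000010100100000000010010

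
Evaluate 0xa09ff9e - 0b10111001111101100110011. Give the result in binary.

0b1001101011010000010001101011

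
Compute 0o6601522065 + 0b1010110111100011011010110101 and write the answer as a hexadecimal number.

0x40E4DAEA

0o6601522065 = 0x3606A435 in hexadecimal.
0b1010110111100011011010110101 = 0xADE36B5 in hexadecimal.
Add column by column in base 16, right to left:
  5+5 = A
  3+B = E
  4+6 = A
  A+3 = D
  6+E = 4 carry 1
  0+D+1 = E
  6+A = 0 carry 1
  3+0+1 = 4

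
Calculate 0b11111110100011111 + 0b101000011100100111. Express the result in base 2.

0b1001000010001000110

Add column by column in base 2, right to left:
  1+1 = 0 carry 1
  1+1+1 = 1 carry 1
  1+1+1 = 1 carry 1
  1+0+1 = 0 carry 1
  1+0+1 = 0 carry 1
  0+1+1 = 0 carry 1
  0+0+1 = 1
  0+0 = 0
  1+1 = 0 carry 1
  0+1+1 = 0 carry 1
  1+1+1 = 1 carry 1
  1+0+1 = 0 carry 1
  1+0+1 = 0 carry 1
  1+0+1 = 0 carry 1
  1+0+1 = 0 carry 1
  1+1+1 = 1 carry 1
  1+0+1 = 0 carry 1
  0+1+1 = 0 carry 1
  final carry 1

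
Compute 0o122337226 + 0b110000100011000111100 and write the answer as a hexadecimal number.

0x16204D2

0o122337226 = 0x149BE96 in hexadecimal.
0b110000100011000111100 = 0x18463C in hexadecimal.
Add column by column in base 16, right to left:
  6+C = 2 carry 1
  9+3+1 = D
  E+6 = 4 carry 1
  B+4+1 = 0 carry 1
  9+8+1 = 2 carry 1
  4+1+1 = 6
  1+0 = 1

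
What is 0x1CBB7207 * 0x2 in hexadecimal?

Multiply each base-16 digit by 2, carrying:
  7×2 = 14 → write E
  0×2 = 0 → write 0
  2×2 = 4 → write 4
  7×2 = 14 → write E
  B×2 = 22 → write 6 carry 1
  B×2+1 = 23 → write 7 carry 1
  C×2+1 = 25 → write 9 carry 1
  1×2+1 = 3 → write 3

0x3976E40E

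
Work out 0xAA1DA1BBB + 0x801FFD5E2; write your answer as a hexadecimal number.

0x12A3D9F19D

Add column by column in base 16, right to left:
  B+2 = D
  B+E = 9 carry 1
  B+5+1 = 1 carry 1
  1+D+1 = F
  A+F = 9 carry 1
  D+F+1 = D carry 1
  1+1+1 = 3
  A+0 = A
  A+8 = 2 carry 1
  final carry 1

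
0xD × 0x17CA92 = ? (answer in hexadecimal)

Multiply each base-16 digit by 13, carrying:
  2×13 = 26 → write A carry 1
  9×13+1 = 118 → write 6 carry 7
  A×13+7 = 137 → write 9 carry 8
  C×13+8 = 164 → write 4 carry 10
  7×13+10 = 101 → write 5 carry 6
  1×13+6 = 19 → write 3 carry 1
  remaining carry: 1

0x135496A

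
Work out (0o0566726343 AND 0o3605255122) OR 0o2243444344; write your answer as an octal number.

0o2647644346

0o0566726343 AND 0o3605255122 = 0o0404204102.
Then OR with 0o2243444344.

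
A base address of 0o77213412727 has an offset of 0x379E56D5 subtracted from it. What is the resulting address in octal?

0x379E56D5 = 0o6747453325 in octal.
Subtract column by column in base 8:
  7-5 → 2
  2-2 → 0
  7-3 → 4
  2-3 → 7 (borrow)
  1-5-1 → 3 (borrow)
  4-4-1 → 7 (borrow)
  3-7-1 → 3 (borrow)
  1-4-1 → 4 (borrow)
  2-7-1 → 2 (borrow)
  7-6-1 → 0
  7-0 → 7

0o70243737402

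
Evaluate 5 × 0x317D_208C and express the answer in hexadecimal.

0xF771A2BC

Multiply each base-16 digit by 5, carrying:
  C×5 = 60 → write C carry 3
  8×5+3 = 43 → write B carry 2
  0×5+2 = 2 → write 2
  2×5 = 10 → write A
  D×5 = 65 → write 1 carry 4
  7×5+4 = 39 → write 7 carry 2
  1×5+2 = 7 → write 7
  3×5 = 15 → write F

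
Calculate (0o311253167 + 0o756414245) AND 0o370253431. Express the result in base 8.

0o260243430

Add column by column in base 8, right to left:
  7+5 = 4 carry 1
  6+4+1 = 3 carry 1
  1+2+1 = 4
  3+4 = 7
  5+1 = 6
  2+4 = 6
  1+6 = 7
  1+5 = 6
  3+7 = 2 carry 1
  final carry 1
Sum = 0o1267667434; now AND with 0o370253431:
  1&0=0, 2&3=2, 6&7=6, 7&0=0, 6&2=2, 6&5=4, 7&3=3, 4&4=4, 3&3=3, 4&1=0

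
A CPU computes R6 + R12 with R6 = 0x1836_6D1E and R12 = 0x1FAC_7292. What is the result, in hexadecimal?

0x37E2DFB0

Add column by column in base 16, right to left:
  E+2 = 0 carry 1
  1+9+1 = B
  D+2 = F
  6+7 = D
  6+C = 2 carry 1
  3+A+1 = E
  8+F = 7 carry 1
  1+1+1 = 3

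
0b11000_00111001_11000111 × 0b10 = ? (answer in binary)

Multiply each base-2 digit by 2, carrying:
  1×2 = 2 → write 0 carry 1
  1×2+1 = 3 → write 1 carry 1
  1×2+1 = 3 → write 1 carry 1
  0×2+1 = 1 → write 1
  0×2 = 0 → write 0
  0×2 = 0 → write 0
  1×2 = 2 → write 0 carry 1
  1×2+1 = 3 → write 1 carry 1
  1×2+1 = 3 → write 1 carry 1
  0×2+1 = 1 → write 1
  0×2 = 0 → write 0
  1×2 = 2 → write 0 carry 1
  1×2+1 = 3 → write 1 carry 1
  1×2+1 = 3 → write 1 carry 1
  0×2+1 = 1 → write 1
  0×2 = 0 → write 0
  0×2 = 0 → write 0
  0×2 = 0 → write 0
  0×2 = 0 → write 0
  1×2 = 2 → write 0 carry 1
  1×2+1 = 3 → write 1 carry 1
  remaining carry: 1

0b1100000111001110001110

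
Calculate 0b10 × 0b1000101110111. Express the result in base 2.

0b10001011101110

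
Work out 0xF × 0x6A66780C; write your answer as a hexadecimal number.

Multiply each base-16 digit by 15, carrying:
  C×15 = 180 → write 4 carry 11
  0×15+11 = 11 → write B
  8×15 = 120 → write 8 carry 7
  7×15+7 = 112 → write 0 carry 7
  6×15+7 = 97 → write 1 carry 6
  6×15+6 = 96 → write 0 carry 6
  A×15+6 = 156 → write C carry 9
  6×15+9 = 99 → write 3 carry 6
  remaining carry: 6

0x63C0108B4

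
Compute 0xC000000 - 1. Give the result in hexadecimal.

The trailing 6 digits are 0, so subtracting 1 borrows through: they become F and the next digit up decrements.

0xBFFFFFF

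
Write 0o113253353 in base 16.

Each octal digit is 3 bits: 1=001 1=001 3=011 2=010 5=101 3=011 3=011 5=101 3=011.
Group the bits into nibbles: 0001 0010 1101 0101 0110 1110 1011 → 12D56EB.

0x12D56EB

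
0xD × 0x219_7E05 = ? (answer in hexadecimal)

0x1B4B6641

Multiply each base-16 digit by 13, carrying:
  5×13 = 65 → write 1 carry 4
  0×13+4 = 4 → write 4
  E×13 = 182 → write 6 carry 11
  7×13+11 = 102 → write 6 carry 6
  9×13+6 = 123 → write B carry 7
  1×13+7 = 20 → write 4 carry 1
  2×13+1 = 27 → write B carry 1
  remaining carry: 1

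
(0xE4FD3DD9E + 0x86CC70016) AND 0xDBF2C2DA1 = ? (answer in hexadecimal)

Add column by column in base 16, right to left:
  E+6 = 4 carry 1
  9+1+1 = B
  D+0 = D
  D+0 = D
  3+7 = A
  D+C = 9 carry 1
  F+C+1 = C carry 1
  4+6+1 = B
  E+8 = 6 carry 1
  final carry 1
Sum = 0x16BC9ADDB4; now AND with 0xDBF2C2DA1:
  1&0=0, 6&D=4, B&B=B, C&F=C, 9&2=0, A&C=8, D&2=0, D&D=D, B&A=A, 4&1=0

0x4BC080DA0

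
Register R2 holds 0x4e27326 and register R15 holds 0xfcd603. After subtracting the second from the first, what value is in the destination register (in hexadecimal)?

0x3e59d23

Subtract column by column in base 16:
  6-3 → 3
  2-0 → 2
  3-6 → d (borrow)
  7-d-1 → 9 (borrow)
  2-c-1 → 5 (borrow)
  e-f-1 → e (borrow)
  4-0-1 → 3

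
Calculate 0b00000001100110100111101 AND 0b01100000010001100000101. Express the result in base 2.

AND bit by bit (1 only where both bits are 1):
  00000001100110100111101
& 01100000010001100000101
= 00000000000000100000101

0b00000000000000100000101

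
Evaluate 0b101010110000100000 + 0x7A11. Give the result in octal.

0b101010110000100000 = 0o526040 in octal.
0x7A11 = 0o75021 in octal.
Add column by column in base 8, right to left:
  0+1 = 1
  4+2 = 6
  0+0 = 0
  6+5 = 3 carry 1
  2+7+1 = 2 carry 1
  5+0+1 = 6

0o623061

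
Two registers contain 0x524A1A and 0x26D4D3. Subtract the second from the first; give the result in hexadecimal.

0x2B7547

Subtract column by column in base 16:
  A-3 → 7
  1-D → 4 (borrow)
  A-4-1 → 5
  4-D → 7 (borrow)
  2-6-1 → B (borrow)
  5-2-1 → 2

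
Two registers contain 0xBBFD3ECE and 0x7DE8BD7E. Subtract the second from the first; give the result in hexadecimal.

0x3E148150

Subtract column by column in base 16:
  E-E → 0
  C-7 → 5
  E-D → 1
  3-B → 8 (borrow)
  D-8-1 → 4
  F-E → 1
  B-D → E (borrow)
  B-7-1 → 3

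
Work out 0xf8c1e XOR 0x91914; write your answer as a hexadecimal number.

0x6950a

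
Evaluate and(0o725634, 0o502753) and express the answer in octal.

0o500610

AND each oct digit independently (no carries):
  7&5=5, 2&0=0, 5&2=0, 6&7=6, 3&5=1, 4&3=0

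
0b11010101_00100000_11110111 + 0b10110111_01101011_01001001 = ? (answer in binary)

0b1100011001000110001000000

Add column by column in base 2, right to left:
  1+1 = 0 carry 1
  1+0+1 = 0 carry 1
  1+0+1 = 0 carry 1
  0+1+1 = 0 carry 1
  1+0+1 = 0 carry 1
  1+0+1 = 0 carry 1
  1+1+1 = 1 carry 1
  1+0+1 = 0 carry 1
  0+1+1 = 0 carry 1
  0+1+1 = 0 carry 1
  0+0+1 = 1
  0+1 = 1
  0+0 = 0
  1+1 = 0 carry 1
  0+1+1 = 0 carry 1
  0+0+1 = 1
  1+1 = 0 carry 1
  0+1+1 = 0 carry 1
  1+1+1 = 1 carry 1
  0+0+1 = 1
  1+1 = 0 carry 1
  0+1+1 = 0 carry 1
  1+0+1 = 0 carry 1
  1+1+1 = 1 carry 1
  final carry 1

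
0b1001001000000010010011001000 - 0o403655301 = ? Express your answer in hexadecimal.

0b1001001000000010010011001000 = 0x92024C8 in hexadecimal.
0o403655301 = 0x40F5AC1 in hexadecimal.
Subtract column by column in base 16:
  8-1 → 7
  C-C → 0
  4-A → A (borrow)
  2-5-1 → C (borrow)
  0-F-1 → 0 (borrow)
  2-0-1 → 1
  9-4 → 5

0x510CA07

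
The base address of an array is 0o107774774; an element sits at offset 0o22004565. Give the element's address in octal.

0o132001561

Add column by column in base 8, right to left:
  4+5 = 1 carry 1
  7+6+1 = 6 carry 1
  7+5+1 = 5 carry 1
  4+4+1 = 1 carry 1
  7+0+1 = 0 carry 1
  7+0+1 = 0 carry 1
  7+2+1 = 2 carry 1
  0+2+1 = 3
  1+0 = 1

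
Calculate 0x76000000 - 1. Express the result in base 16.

The trailing 6 digits are 0, so subtracting 1 borrows through: they become F and the next digit up decrements.

0x75FFFFFF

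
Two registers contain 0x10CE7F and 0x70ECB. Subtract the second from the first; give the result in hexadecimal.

0x9BFB4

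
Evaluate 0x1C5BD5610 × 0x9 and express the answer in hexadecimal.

0xFF3A80690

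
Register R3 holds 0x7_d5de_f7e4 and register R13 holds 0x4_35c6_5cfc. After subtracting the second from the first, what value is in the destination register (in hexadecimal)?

Subtract column by column in base 16:
  4-c → 8 (borrow)
  e-f-1 → e (borrow)
  7-c-1 → a (borrow)
  f-5-1 → 9
  e-6 → 8
  d-c → 1
  5-5 → 0
  d-3 → a
  7-4 → 3

0x3a0189ae8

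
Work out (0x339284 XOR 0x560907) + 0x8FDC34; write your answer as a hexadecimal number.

0xF577B7

First 0x339284 XOR 0x560907 = 0x659B83.
Add column by column in base 16, right to left:
  3+4 = 7
  8+3 = B
  B+C = 7 carry 1
  9+D+1 = 7 carry 1
  5+F+1 = 5 carry 1
  6+8+1 = F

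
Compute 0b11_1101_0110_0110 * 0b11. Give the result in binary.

0b1011100000110010

Multiply each base-2 digit by 3, carrying:
  0×3 = 0 → write 0
  1×3 = 3 → write 1 carry 1
  1×3+1 = 4 → write 0 carry 2
  0×3+2 = 2 → write 0 carry 1
  0×3+1 = 1 → write 1
  1×3 = 3 → write 1 carry 1
  1×3+1 = 4 → write 0 carry 2
  0×3+2 = 2 → write 0 carry 1
  1×3+1 = 4 → write 0 carry 2
  0×3+2 = 2 → write 0 carry 1
  1×3+1 = 4 → write 0 carry 2
  1×3+2 = 5 → write 1 carry 2
  1×3+2 = 5 → write 1 carry 2
  1×3+2 = 5 → write 1 carry 2
  remaining carry: 10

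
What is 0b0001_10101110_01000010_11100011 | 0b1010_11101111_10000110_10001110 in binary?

0b1011111011111100011011101111

OR bit by bit (1 where either bit is 1):
  0001101011100100001011100011
| 1010111011111000011010001110
= 1011111011111100011011101111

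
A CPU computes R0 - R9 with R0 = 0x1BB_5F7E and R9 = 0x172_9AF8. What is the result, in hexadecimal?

Subtract column by column in base 16:
  E-8 → 6
  7-F → 8 (borrow)
  F-A-1 → 4
  5-9 → C (borrow)
  B-2-1 → 8
  B-7 → 4
  1-1 → 0

0x48C486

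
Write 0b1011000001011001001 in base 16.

Group the bits into nibbles: 0101 1000 0010 1100 1001 → 582C9.

0x582C9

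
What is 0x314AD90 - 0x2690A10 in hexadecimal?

Subtract column by column in base 16:
  0-0 → 0
  9-1 → 8
  D-A → 3
  A-0 → A
  4-9 → B (borrow)
  1-6-1 → A (borrow)
  3-2-1 → 0

0xABA380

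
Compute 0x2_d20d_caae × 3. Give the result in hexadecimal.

Multiply each base-16 digit by 3, carrying:
  e×3 = 42 → write a carry 2
  a×3+2 = 32 → write 0 carry 2
  a×3+2 = 32 → write 0 carry 2
  c×3+2 = 38 → write 6 carry 2
  d×3+2 = 41 → write 9 carry 2
  0×3+2 = 2 → write 2
  2×3 = 6 → write 6
  d×3 = 39 → write 7 carry 2
  2×3+2 = 8 → write 8

0x87629600a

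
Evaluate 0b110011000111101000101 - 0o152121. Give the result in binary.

0b110001011101011110100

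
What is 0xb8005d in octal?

Expand each hex digit to 4 bits: b=1011 8=1000 0=0000 0=0000 5=0101 d=1101.
Group the bits in threes: 101 110 000 000 000 001 011 101 → 56000135.

0o56000135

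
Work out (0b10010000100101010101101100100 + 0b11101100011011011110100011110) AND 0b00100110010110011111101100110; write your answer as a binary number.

0b100100000000010100000000010

Add column by column in base 2, right to left:
  0+0 = 0
  0+1 = 1
  1+1 = 0 carry 1
  0+1+1 = 0 carry 1
  0+1+1 = 0 carry 1
  1+0+1 = 0 carry 1
  1+0+1 = 0 carry 1
  0+0+1 = 1
  1+1 = 0 carry 1
  1+0+1 = 0 carry 1
  0+1+1 = 0 carry 1
  1+1+1 = 1 carry 1
  0+1+1 = 0 carry 1
  1+1+1 = 1 carry 1
  0+0+1 = 1
  1+1 = 0 carry 1
  0+1+1 = 0 carry 1
  1+0+1 = 0 carry 1
  0+1+1 = 0 carry 1
  0+1+1 = 0 carry 1
  1+0+1 = 0 carry 1
  0+0+1 = 1
  0+0 = 0
  0+1 = 1
  0+1 = 1
  1+0 = 1
  0+1 = 1
  0+1 = 1
  1+1 = 0 carry 1
  final carry 1
Sum = 0b101111101000000110100010000010; now AND with 0b00100110010110011111101100110:
  101111101000000110100010000010
& 000100110010110011111101100110
= 000100100000000010100000000010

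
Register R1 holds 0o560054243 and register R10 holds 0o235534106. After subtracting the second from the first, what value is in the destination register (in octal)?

0o322320135

Subtract column by column in base 8:
  3-6 → 5 (borrow)
  4-0-1 → 3
  2-1 → 1
  4-4 → 0
  5-3 → 2
  0-5 → 3 (borrow)
  0-5-1 → 2 (borrow)
  6-3-1 → 2
  5-2 → 3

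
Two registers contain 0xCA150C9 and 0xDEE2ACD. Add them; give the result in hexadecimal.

Add column by column in base 16, right to left:
  9+D = 6 carry 1
  C+C+1 = 9 carry 1
  0+A+1 = B
  5+2 = 7
  1+E = F
  A+E = 8 carry 1
  C+D+1 = A carry 1
  final carry 1

0x1A8F7B96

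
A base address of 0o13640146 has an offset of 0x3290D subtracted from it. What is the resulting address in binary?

0o13640146 = 0b1011110100000001100110 in binary.
0x3290D = 0b110010100100001101 in binary.
Subtract column by column in base 2:
  0-1 → 1 (borrow)
  1-0-1 → 0
  1-1 → 0
  0-1 → 1 (borrow)
  0-0-1 → 1 (borrow)
  1-0-1 → 0
  1-0 → 1
  0-0 → 0
  0-1 → 1 (borrow)
  0-0-1 → 1 (borrow)
  0-0-1 → 1 (borrow)
  0-1-1 → 0 (borrow)
  0-0-1 → 1 (borrow)
  0-1-1 → 0 (borrow)
  1-0-1 → 0
  0-0 → 0
  1-1 → 0
  1-1 → 0
  1-0 → 1
  1-0 → 1
  0-0 → 0
  1-0 → 1

0b1011000001011101011001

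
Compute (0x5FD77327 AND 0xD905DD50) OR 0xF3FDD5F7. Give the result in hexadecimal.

0x5FD77327 AND 0xD905DD50 = 0x59055100.
Then OR with 0xF3FDD5F7.

0xFBFDD5F7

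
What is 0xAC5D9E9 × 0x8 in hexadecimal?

0x562ECF48

Multiply each base-16 digit by 8, carrying:
  9×8 = 72 → write 8 carry 4
  E×8+4 = 116 → write 4 carry 7
  9×8+7 = 79 → write F carry 4
  D×8+4 = 108 → write C carry 6
  5×8+6 = 46 → write E carry 2
  C×8+2 = 98 → write 2 carry 6
  A×8+6 = 86 → write 6 carry 5
  remaining carry: 5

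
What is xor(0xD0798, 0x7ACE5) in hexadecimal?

0xAAB7D

XOR each hex digit independently (no carries):
  D^7=A, 0^A=A, 7^C=B, 9^E=7, 8^5=D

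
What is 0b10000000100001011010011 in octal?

0o20041323

Group the bits in threes: 010 000 000 100 001 011 010 011 → 20041323.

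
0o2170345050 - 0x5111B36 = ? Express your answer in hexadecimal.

0xCD0AEF2

0o2170345050 = 0x11E1CA28 in hexadecimal.
Subtract column by column in base 16:
  8-6 → 2
  2-3 → F (borrow)
  A-B-1 → E (borrow)
  C-1-1 → A
  1-1 → 0
  E-1 → D
  1-5 → C (borrow)
  1-0-1 → 0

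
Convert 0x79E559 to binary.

0b11110011110010101011001

Expand each hex digit to 4 bits: 7=0111 9=1001 E=1110 5=0101 5=0101 9=1001.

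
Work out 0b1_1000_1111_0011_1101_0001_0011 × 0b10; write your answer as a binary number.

Multiply each base-2 digit by 2, carrying:
  1×2 = 2 → write 0 carry 1
  1×2+1 = 3 → write 1 carry 1
  0×2+1 = 1 → write 1
  0×2 = 0 → write 0
  1×2 = 2 → write 0 carry 1
  0×2+1 = 1 → write 1
  0×2 = 0 → write 0
  0×2 = 0 → write 0
  1×2 = 2 → write 0 carry 1
  0×2+1 = 1 → write 1
  1×2 = 2 → write 0 carry 1
  1×2+1 = 3 → write 1 carry 1
  1×2+1 = 3 → write 1 carry 1
  1×2+1 = 3 → write 1 carry 1
  0×2+1 = 1 → write 1
  0×2 = 0 → write 0
  1×2 = 2 → write 0 carry 1
  1×2+1 = 3 → write 1 carry 1
  1×2+1 = 3 → write 1 carry 1
  1×2+1 = 3 → write 1 carry 1
  0×2+1 = 1 → write 1
  0×2 = 0 → write 0
  0×2 = 0 → write 0
  1×2 = 2 → write 0 carry 1
  1×2+1 = 3 → write 1 carry 1
  remaining carry: 1

0b11000111100111101000100110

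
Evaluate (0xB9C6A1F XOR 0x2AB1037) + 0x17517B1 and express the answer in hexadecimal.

0xAAC91D9

First 0xB9C6A1F XOR 0x2AB1037 = 0x9377A28.
Add column by column in base 16, right to left:
  8+1 = 9
  2+B = D
  A+7 = 1 carry 1
  7+1+1 = 9
  7+5 = C
  3+7 = A
  9+1 = A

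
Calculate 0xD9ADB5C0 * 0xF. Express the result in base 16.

0xCC12DA640

Multiply each base-16 digit by 15, carrying:
  0×15 = 0 → write 0
  C×15 = 180 → write 4 carry 11
  5×15+11 = 86 → write 6 carry 5
  B×15+5 = 170 → write A carry 10
  D×15+10 = 205 → write D carry 12
  A×15+12 = 162 → write 2 carry 10
  9×15+10 = 145 → write 1 carry 9
  D×15+9 = 204 → write C carry 12
  remaining carry: C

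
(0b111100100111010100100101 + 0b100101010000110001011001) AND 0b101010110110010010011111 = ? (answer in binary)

0b100000110000000000011110

Add column by column in base 2, right to left:
  1+1 = 0 carry 1
  0+0+1 = 1
  1+0 = 1
  0+1 = 1
  0+1 = 1
  1+0 = 1
  0+1 = 1
  0+0 = 0
  1+0 = 1
  0+0 = 0
  1+1 = 0 carry 1
  0+1+1 = 0 carry 1
  1+0+1 = 0 carry 1
  1+0+1 = 0 carry 1
  1+0+1 = 0 carry 1
  0+0+1 = 1
  0+1 = 1
  1+0 = 1
  0+1 = 1
  0+0 = 0
  1+1 = 0 carry 1
  1+0+1 = 0 carry 1
  1+0+1 = 0 carry 1
  1+1+1 = 1 carry 1
  final carry 1
Sum = 0b1100001111000000101111110; now AND with 0b101010110110010010011111:
  1100001111000000101111110
& 0101010110110010010011111
= 0100000110000000000011110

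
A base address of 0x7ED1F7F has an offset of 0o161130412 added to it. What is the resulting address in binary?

0b1001101100011101000010001001

0x7ED1F7F = 0b111111011010001111101111111 in binary.
0o161130412 = 0b1110001001011000100001010 in binary.
Add column by column in base 2, right to left:
  1+0 = 1
  1+1 = 0 carry 1
  1+0+1 = 0 carry 1
  1+1+1 = 1 carry 1
  1+0+1 = 0 carry 1
  1+0+1 = 0 carry 1
  1+0+1 = 0 carry 1
  0+0+1 = 1
  1+1 = 0 carry 1
  1+0+1 = 0 carry 1
  1+0+1 = 0 carry 1
  1+0+1 = 0 carry 1
  1+1+1 = 1 carry 1
  0+1+1 = 0 carry 1
  0+0+1 = 1
  0+1 = 1
  1+0 = 1
  0+0 = 0
  1+1 = 0 carry 1
  1+0+1 = 0 carry 1
  0+0+1 = 1
  1+0 = 1
  1+1 = 0 carry 1
  1+1+1 = 1 carry 1
  1+1+1 = 1 carry 1
  1+0+1 = 0 carry 1
  1+0+1 = 0 carry 1
  final carry 1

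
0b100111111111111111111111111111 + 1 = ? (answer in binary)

The trailing 27 digits are 1 (max in base 2), so adding 1 cascades: they roll to 0 and the next digit up increments.

0b101000000000000000000000000000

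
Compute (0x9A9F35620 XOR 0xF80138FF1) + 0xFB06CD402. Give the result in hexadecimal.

0x15DA4DADD3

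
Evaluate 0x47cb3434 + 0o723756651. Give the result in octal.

0o11706610735

0x47cb3434 = 0o10762632064 in octal.
Add column by column in base 8, right to left:
  4+1 = 5
  6+5 = 3 carry 1
  0+6+1 = 7
  2+6 = 0 carry 1
  3+5+1 = 1 carry 1
  6+7+1 = 6 carry 1
  2+3+1 = 6
  6+2 = 0 carry 1
  7+7+1 = 7 carry 1
  0+0+1 = 1
  1+0 = 1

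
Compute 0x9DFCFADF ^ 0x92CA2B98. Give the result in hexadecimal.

XOR each hex digit independently (no carries):
  9^9=0, D^2=F, F^C=3, C^A=6, F^2=D, A^B=1, D^9=4, F^8=7

0x0F36D147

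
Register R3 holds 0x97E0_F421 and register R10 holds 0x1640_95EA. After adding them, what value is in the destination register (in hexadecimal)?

0xAE218A0B

Add column by column in base 16, right to left:
  1+A = B
  2+E = 0 carry 1
  4+5+1 = A
  F+9 = 8 carry 1
  0+0+1 = 1
  E+4 = 2 carry 1
  7+6+1 = E
  9+1 = A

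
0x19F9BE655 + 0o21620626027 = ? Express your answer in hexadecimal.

0o21620626027 = 0x8E432C17 in hexadecimal.
Add column by column in base 16, right to left:
  5+7 = C
  5+1 = 6
  6+C = 2 carry 1
  E+2+1 = 1 carry 1
  B+3+1 = F
  9+4 = D
  F+E = D carry 1
  9+8+1 = 2 carry 1
  1+0+1 = 2

0x22DDF126C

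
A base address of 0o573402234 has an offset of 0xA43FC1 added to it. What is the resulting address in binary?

0o573402234 = 0b101111011100000010010011100 in binary.
0xA43FC1 = 0b101001000011111111000001 in binary.
Add column by column in base 2, right to left:
  0+1 = 1
  0+0 = 0
  1+0 = 1
  1+0 = 1
  1+0 = 1
  0+0 = 0
  0+1 = 1
  1+1 = 0 carry 1
  0+1+1 = 0 carry 1
  0+1+1 = 0 carry 1
  1+1+1 = 1 carry 1
  0+1+1 = 0 carry 1
  0+1+1 = 0 carry 1
  0+1+1 = 0 carry 1
  0+0+1 = 1
  0+0 = 0
  0+0 = 0
  1+0 = 1
  1+1 = 0 carry 1
  1+0+1 = 0 carry 1
  0+0+1 = 1
  1+1 = 0 carry 1
  1+0+1 = 0 carry 1
  1+1+1 = 1 carry 1
  1+0+1 = 0 carry 1
  0+0+1 = 1
  1+0 = 1

0b110100100100100010001011101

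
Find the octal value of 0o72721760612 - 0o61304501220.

0o11415257372

Subtract column by column in base 8:
  2-0 → 2
  1-2 → 7 (borrow)
  6-2-1 → 3
  0-1 → 7 (borrow)
  6-0-1 → 5
  7-5 → 2
  1-4 → 5 (borrow)
  2-0-1 → 1
  7-3 → 4
  2-1 → 1
  7-6 → 1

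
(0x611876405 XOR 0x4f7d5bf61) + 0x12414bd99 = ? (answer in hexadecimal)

0x40a6798fd

First 0x611876405 XOR 0x4f7d5bf61 = 0x2e652db64.
Add column by column in base 16, right to left:
  4+9 = d
  6+9 = f
  b+d = 8 carry 1
  d+b+1 = 9 carry 1
  2+4+1 = 7
  5+1 = 6
  6+4 = a
  e+2 = 0 carry 1
  2+1+1 = 4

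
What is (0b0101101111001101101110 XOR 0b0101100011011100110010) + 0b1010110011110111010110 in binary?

0b1011000000001000110010

First 0b0101101111001101101110 XOR 0b0101100011011100110010 = 0b0000001100010001011100.
Add column by column in base 2, right to left:
  0+0 = 0
  0+1 = 1
  1+1 = 0 carry 1
  1+0+1 = 0 carry 1
  1+1+1 = 1 carry 1
  0+0+1 = 1
  1+1 = 0 carry 1
  0+1+1 = 0 carry 1
  0+1+1 = 0 carry 1
  0+0+1 = 1
  1+1 = 0 carry 1
  0+1+1 = 0 carry 1
  0+1+1 = 0 carry 1
  0+1+1 = 0 carry 1
  1+0+1 = 0 carry 1
  1+0+1 = 0 carry 1
  0+1+1 = 0 carry 1
  0+1+1 = 0 carry 1
  0+0+1 = 1
  0+1 = 1
  0+0 = 0
  0+1 = 1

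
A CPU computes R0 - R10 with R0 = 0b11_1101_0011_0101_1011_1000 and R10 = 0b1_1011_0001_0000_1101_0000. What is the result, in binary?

Subtract column by column in base 2:
  0-0 → 0
  0-0 → 0
  0-0 → 0
  1-0 → 1
  1-1 → 0
  1-0 → 1
  0-1 → 1 (borrow)
  1-1-1 → 1 (borrow)
  1-0-1 → 0
  0-0 → 0
  1-0 → 1
  0-0 → 0
  1-1 → 0
  1-0 → 1
  0-0 → 0
  0-0 → 0
  1-1 → 0
  0-1 → 1 (borrow)
  1-0-1 → 0
  1-1 → 0
  1-1 → 0
  1-0 → 1

0b1000100010010011101000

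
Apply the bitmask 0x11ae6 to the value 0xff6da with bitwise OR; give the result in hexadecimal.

0xffefe

OR each hex digit independently (no carries):
  f|1=f, f|1=f, 6|a=e, d|e=f, a|6=e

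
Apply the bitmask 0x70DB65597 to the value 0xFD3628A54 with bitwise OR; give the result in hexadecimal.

OR each hex digit independently (no carries):
  F|7=F, D|0=D, 3|D=F, 6|B=F, 2|6=6, 8|5=D, A|5=F, 5|9=D, 4|7=7

0xFDFF6DFD7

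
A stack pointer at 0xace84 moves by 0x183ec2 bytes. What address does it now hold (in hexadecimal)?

Add column by column in base 16, right to left:
  4+2 = 6
  8+c = 4 carry 1
  e+e+1 = d carry 1
  c+3+1 = 0 carry 1
  a+8+1 = 3 carry 1
  0+1+1 = 2

0x230d46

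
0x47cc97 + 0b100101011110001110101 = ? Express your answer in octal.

0x47cc97 = 0o21746227 in octal.
0b100101011110001110101 = 0o4536165 in octal.
Add column by column in base 8, right to left:
  7+5 = 4 carry 1
  2+6+1 = 1 carry 1
  2+1+1 = 4
  6+6 = 4 carry 1
  4+3+1 = 0 carry 1
  7+5+1 = 5 carry 1
  1+4+1 = 6
  2+0 = 2

0o26504414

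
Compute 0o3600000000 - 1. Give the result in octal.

0o3577777777

The trailing 8 digits are 0, so subtracting 1 borrows through: they become 7 and the next digit up decrements.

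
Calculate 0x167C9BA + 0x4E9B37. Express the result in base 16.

0x1B664F1

Add column by column in base 16, right to left:
  A+7 = 1 carry 1
  B+3+1 = F
  9+B = 4 carry 1
  C+9+1 = 6 carry 1
  7+E+1 = 6 carry 1
  6+4+1 = B
  1+0 = 1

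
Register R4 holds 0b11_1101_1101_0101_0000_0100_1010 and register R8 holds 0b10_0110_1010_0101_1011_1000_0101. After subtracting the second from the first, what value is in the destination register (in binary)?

0b1011100101111010011000101

Subtract column by column in base 2:
  0-1 → 1 (borrow)
  1-0-1 → 0
  0-1 → 1 (borrow)
  1-0-1 → 0
  0-0 → 0
  0-0 → 0
  1-0 → 1
  0-1 → 1 (borrow)
  0-1-1 → 0 (borrow)
  0-1-1 → 0 (borrow)
  0-0-1 → 1 (borrow)
  0-1-1 → 0 (borrow)
  1-1-1 → 1 (borrow)
  0-0-1 → 1 (borrow)
  1-1-1 → 1 (borrow)
  0-0-1 → 1 (borrow)
  1-0-1 → 0
  0-1 → 1 (borrow)
  1-0-1 → 0
  1-1 → 0
  1-0 → 1
  0-1 → 1 (borrow)
  1-1-1 → 1 (borrow)
  1-0-1 → 0
  1-0 → 1
  1-1 → 0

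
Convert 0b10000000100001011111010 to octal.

0o20041372

Group the bits in threes: 010 000 000 100 001 011 111 010 → 20041372.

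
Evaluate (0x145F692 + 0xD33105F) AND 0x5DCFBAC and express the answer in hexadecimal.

Add column by column in base 16, right to left:
  2+F = 1 carry 1
  9+5+1 = F
  6+0 = 6
  F+1 = 0 carry 1
  5+3+1 = 9
  4+3 = 7
  1+D = E
Sum = 0xE7906F1; now AND with 0x5DCFBAC:
  E&5=4, 7&D=5, 9&C=8, 0&F=0, 6&B=2, F&A=A, 1&C=0

0x45802A0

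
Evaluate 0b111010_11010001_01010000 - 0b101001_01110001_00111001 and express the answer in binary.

Subtract column by column in base 2:
  0-1 → 1 (borrow)
  0-0-1 → 1 (borrow)
  0-0-1 → 1 (borrow)
  0-1-1 → 0 (borrow)
  1-1-1 → 1 (borrow)
  0-1-1 → 0 (borrow)
  1-0-1 → 0
  0-0 → 0
  1-1 → 0
  0-0 → 0
  0-0 → 0
  0-0 → 0
  1-1 → 0
  0-1 → 1 (borrow)
  1-1-1 → 1 (borrow)
  1-0-1 → 0
  0-1 → 1 (borrow)
  1-0-1 → 0
  0-0 → 0
  1-1 → 0
  1-0 → 1
  1-1 → 0

0b100010110000000010111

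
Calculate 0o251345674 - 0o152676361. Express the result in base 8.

Subtract column by column in base 8:
  4-1 → 3
  7-6 → 1
  6-3 → 3
  5-6 → 7 (borrow)
  4-7-1 → 4 (borrow)
  3-6-1 → 4 (borrow)
  1-2-1 → 6 (borrow)
  5-5-1 → 7 (borrow)
  2-1-1 → 0

0o76447313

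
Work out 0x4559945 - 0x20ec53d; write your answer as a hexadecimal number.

Subtract column by column in base 16:
  5-d → 8 (borrow)
  4-3-1 → 0
  9-5 → 4
  9-c → d (borrow)
  5-e-1 → 6 (borrow)
  5-0-1 → 4
  4-2 → 2

0x246d408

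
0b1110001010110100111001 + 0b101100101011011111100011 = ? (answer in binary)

Add column by column in base 2, right to left:
  1+1 = 0 carry 1
  0+1+1 = 0 carry 1
  0+0+1 = 1
  1+0 = 1
  1+0 = 1
  1+1 = 0 carry 1
  0+1+1 = 0 carry 1
  0+1+1 = 0 carry 1
  1+1+1 = 1 carry 1
  0+1+1 = 0 carry 1
  1+1+1 = 1 carry 1
  1+0+1 = 0 carry 1
  0+1+1 = 0 carry 1
  1+1+1 = 1 carry 1
  0+0+1 = 1
  1+1 = 0 carry 1
  0+0+1 = 1
  0+1 = 1
  0+0 = 0
  1+0 = 1
  1+1 = 0 carry 1
  1+1+1 = 1 carry 1
  0+0+1 = 1
  0+1 = 1

0b111010110110010100011100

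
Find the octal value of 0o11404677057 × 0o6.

Multiply each base-8 digit by 6, carrying:
  7×6 = 42 → write 2 carry 5
  5×6+5 = 35 → write 3 carry 4
  0×6+4 = 4 → write 4
  7×6 = 42 → write 2 carry 5
  7×6+5 = 47 → write 7 carry 5
  6×6+5 = 41 → write 1 carry 5
  4×6+5 = 29 → write 5 carry 3
  0×6+3 = 3 → write 3
  4×6 = 24 → write 0 carry 3
  1×6+3 = 9 → write 1 carry 1
  1×6+1 = 7 → write 7

0o71035172432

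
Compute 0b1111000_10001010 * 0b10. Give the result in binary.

0b1111000100010100

Multiply each base-2 digit by 2, carrying:
  0×2 = 0 → write 0
  1×2 = 2 → write 0 carry 1
  0×2+1 = 1 → write 1
  1×2 = 2 → write 0 carry 1
  0×2+1 = 1 → write 1
  0×2 = 0 → write 0
  0×2 = 0 → write 0
  1×2 = 2 → write 0 carry 1
  0×2+1 = 1 → write 1
  0×2 = 0 → write 0
  0×2 = 0 → write 0
  1×2 = 2 → write 0 carry 1
  1×2+1 = 3 → write 1 carry 1
  1×2+1 = 3 → write 1 carry 1
  1×2+1 = 3 → write 1 carry 1
  remaining carry: 1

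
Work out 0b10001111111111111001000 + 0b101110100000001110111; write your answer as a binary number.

Add column by column in base 2, right to left:
  0+1 = 1
  0+1 = 1
  0+1 = 1
  1+0 = 1
  0+1 = 1
  0+1 = 1
  1+1 = 0 carry 1
  1+0+1 = 0 carry 1
  1+0+1 = 0 carry 1
  1+0+1 = 0 carry 1
  1+0+1 = 0 carry 1
  1+0+1 = 0 carry 1
  1+0+1 = 0 carry 1
  1+0+1 = 0 carry 1
  1+1+1 = 1 carry 1
  1+0+1 = 0 carry 1
  1+1+1 = 1 carry 1
  1+1+1 = 1 carry 1
  1+1+1 = 1 carry 1
  0+0+1 = 1
  0+1 = 1
  0+0 = 0
  1+0 = 1

0b10111110100000000111111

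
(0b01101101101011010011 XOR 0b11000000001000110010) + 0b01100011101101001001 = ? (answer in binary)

First 0b01101101101011010011 XOR 0b11000000001000110010 = 0b10101101100011100001.
Add column by column in base 2, right to left:
  1+1 = 0 carry 1
  0+0+1 = 1
  0+0 = 0
  0+1 = 1
  0+0 = 0
  1+0 = 1
  1+1 = 0 carry 1
  1+0+1 = 0 carry 1
  0+1+1 = 0 carry 1
  0+1+1 = 0 carry 1
  0+0+1 = 1
  1+1 = 0 carry 1
  1+1+1 = 1 carry 1
  0+1+1 = 0 carry 1
  1+0+1 = 0 carry 1
  1+0+1 = 0 carry 1
  0+0+1 = 1
  1+1 = 0 carry 1
  0+1+1 = 0 carry 1
  1+0+1 = 0 carry 1
  final carry 1

0b100010001010000101010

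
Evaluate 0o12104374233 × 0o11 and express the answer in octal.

Multiply each base-8 digit by 9, carrying:
  3×9 = 27 → write 3 carry 3
  3×9+3 = 30 → write 6 carry 3
  2×9+3 = 21 → write 5 carry 2
  4×9+2 = 38 → write 6 carry 4
  7×9+4 = 67 → write 3 carry 8
  3×9+8 = 35 → write 3 carry 4
  4×9+4 = 40 → write 0 carry 5
  0×9+5 = 5 → write 5
  1×9 = 9 → write 1 carry 1
  2×9+1 = 19 → write 3 carry 2
  1×9+2 = 11 → write 3 carry 1
  remaining carry: 1

0o133150336563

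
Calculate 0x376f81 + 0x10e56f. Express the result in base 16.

0x4854f0

Add column by column in base 16, right to left:
  1+f = 0 carry 1
  8+6+1 = f
  f+5 = 4 carry 1
  6+e+1 = 5 carry 1
  7+0+1 = 8
  3+1 = 4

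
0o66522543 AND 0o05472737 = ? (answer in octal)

AND each oct digit independently (no carries):
  6&0=0, 6&5=4, 5&4=4, 2&7=2, 2&2=2, 5&7=5, 4&3=0, 3&7=3

0o04422503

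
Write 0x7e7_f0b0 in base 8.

0o771770260

Expand each hex digit to 4 bits: 7=0111 e=1110 7=0111 f=1111 0=0000 b=1011 0=0000.
Group the bits in threes: 111 111 001 111 111 000 010 110 000 → 771770260.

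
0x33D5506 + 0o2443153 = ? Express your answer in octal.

0x33D5506 = 0o317252406 in octal.
Add column by column in base 8, right to left:
  6+3 = 1 carry 1
  0+5+1 = 6
  4+1 = 5
  2+3 = 5
  5+4 = 1 carry 1
  2+4+1 = 7
  7+2 = 1 carry 1
  1+0+1 = 2
  3+0 = 3

0o321715561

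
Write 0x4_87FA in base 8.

0o1103772

Expand each hex digit to 4 bits: 4=0100 8=1000 7=0111 F=1111 A=1010.
Group the bits in threes: 001 001 000 011 111 111 010 → 1103772.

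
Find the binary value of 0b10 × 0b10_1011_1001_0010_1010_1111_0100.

Multiply each base-2 digit by 2, carrying:
  0×2 = 0 → write 0
  0×2 = 0 → write 0
  1×2 = 2 → write 0 carry 1
  0×2+1 = 1 → write 1
  1×2 = 2 → write 0 carry 1
  1×2+1 = 3 → write 1 carry 1
  1×2+1 = 3 → write 1 carry 1
  1×2+1 = 3 → write 1 carry 1
  0×2+1 = 1 → write 1
  1×2 = 2 → write 0 carry 1
  0×2+1 = 1 → write 1
  1×2 = 2 → write 0 carry 1
  0×2+1 = 1 → write 1
  1×2 = 2 → write 0 carry 1
  0×2+1 = 1 → write 1
  0×2 = 0 → write 0
  1×2 = 2 → write 0 carry 1
  0×2+1 = 1 → write 1
  0×2 = 0 → write 0
  1×2 = 2 → write 0 carry 1
  1×2+1 = 3 → write 1 carry 1
  1×2+1 = 3 → write 1 carry 1
  0×2+1 = 1 → write 1
  1×2 = 2 → write 0 carry 1
  0×2+1 = 1 → write 1
  1×2 = 2 → write 0 carry 1
  remaining carry: 1

0b101011100100101010111101000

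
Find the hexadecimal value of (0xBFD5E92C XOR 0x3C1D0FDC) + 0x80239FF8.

0x103EC86E8

First 0xBFD5E92C XOR 0x3C1D0FDC = 0x83C8E6F0.
Add column by column in base 16, right to left:
  0+8 = 8
  F+F = E carry 1
  6+F+1 = 6 carry 1
  E+9+1 = 8 carry 1
  8+3+1 = C
  C+2 = E
  3+0 = 3
  8+8 = 0 carry 1
  final carry 1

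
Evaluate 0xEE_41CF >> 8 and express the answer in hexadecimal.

Shifting right by 8 bits = 2 hex digits: drop the last 2.

0xEE41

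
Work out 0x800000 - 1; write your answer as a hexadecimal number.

0x7fffff

The trailing 5 digits are 0, so subtracting 1 borrows through: they become F and the next digit up decrements.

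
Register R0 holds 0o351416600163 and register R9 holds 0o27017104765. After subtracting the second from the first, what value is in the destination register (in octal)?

0o322377473176

Subtract column by column in base 8:
  3-5 → 6 (borrow)
  6-6-1 → 7 (borrow)
  1-7-1 → 1 (borrow)
  0-4-1 → 3 (borrow)
  0-0-1 → 7 (borrow)
  6-1-1 → 4
  6-7 → 7 (borrow)
  1-1-1 → 7 (borrow)
  4-0-1 → 3
  1-7 → 2 (borrow)
  5-2-1 → 2
  3-0 → 3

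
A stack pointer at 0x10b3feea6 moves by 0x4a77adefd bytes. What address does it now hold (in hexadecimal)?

0x5b2bacda3

Add column by column in base 16, right to left:
  6+d = 3 carry 1
  a+f+1 = a carry 1
  e+e+1 = d carry 1
  e+d+1 = c carry 1
  f+a+1 = a carry 1
  3+7+1 = b
  b+7 = 2 carry 1
  0+a+1 = b
  1+4 = 5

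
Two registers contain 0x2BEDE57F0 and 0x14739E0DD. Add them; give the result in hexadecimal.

Add column by column in base 16, right to left:
  0+D = D
  F+D = C carry 1
  7+0+1 = 8
  5+E = 3 carry 1
  E+9+1 = 8 carry 1
  D+3+1 = 1 carry 1
  E+7+1 = 6 carry 1
  B+4+1 = 0 carry 1
  2+1+1 = 4

0x4061838CD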